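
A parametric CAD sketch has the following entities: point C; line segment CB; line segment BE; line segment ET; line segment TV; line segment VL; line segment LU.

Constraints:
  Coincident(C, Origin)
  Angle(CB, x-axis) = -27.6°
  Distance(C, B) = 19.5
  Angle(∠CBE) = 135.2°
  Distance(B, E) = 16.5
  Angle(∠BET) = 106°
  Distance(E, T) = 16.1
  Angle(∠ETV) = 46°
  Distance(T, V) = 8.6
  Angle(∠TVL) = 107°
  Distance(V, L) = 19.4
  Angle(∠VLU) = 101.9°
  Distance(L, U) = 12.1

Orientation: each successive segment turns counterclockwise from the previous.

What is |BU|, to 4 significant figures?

30.17

C is at the origin; CB runs at -27.6° with length 19.5, so B = (17.28, -9.034). ∠CBE = 135.2° gives BE at 17.20° from the x-axis; with |BE| = 16.5, E = (33.04, -4.155). ∠BET = 106.0° gives ET at 91.20° from the x-axis; with |ET| = 16.1, T = (32.71, 11.94). ∠ETV = 46.0° gives TV at -134.8° from the x-axis; with |TV| = 8.6, V = (26.65, 5.839). ∠TVL = 107.0° gives VL at -61.80° from the x-axis; with |VL| = 19.4, L = (35.81, -11.26). ∠VLU = 101.9° gives LU at 16.30° from the x-axis; with |LU| = 12.1, U = (47.43, -7.862). Then |BU| = |U − B| = 30.17.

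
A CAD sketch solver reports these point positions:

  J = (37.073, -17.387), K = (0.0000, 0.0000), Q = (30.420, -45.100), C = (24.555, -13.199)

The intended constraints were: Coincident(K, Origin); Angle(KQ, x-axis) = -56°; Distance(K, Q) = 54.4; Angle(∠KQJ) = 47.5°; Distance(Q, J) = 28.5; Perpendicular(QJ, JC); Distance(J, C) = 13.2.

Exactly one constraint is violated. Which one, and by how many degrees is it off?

Perpendicular(QJ, JC) — off by 5.00°.

K = (0.00, 0.00) ✓; KQ at -56.00° ✓; |KQ| = 54.40 ✓; ∠KQJ = 47.50° ✓; |QJ| = 28.50 ✓; ∠(QJ, JC) = 85.00° ✗; |JC| = 13.20 ✓.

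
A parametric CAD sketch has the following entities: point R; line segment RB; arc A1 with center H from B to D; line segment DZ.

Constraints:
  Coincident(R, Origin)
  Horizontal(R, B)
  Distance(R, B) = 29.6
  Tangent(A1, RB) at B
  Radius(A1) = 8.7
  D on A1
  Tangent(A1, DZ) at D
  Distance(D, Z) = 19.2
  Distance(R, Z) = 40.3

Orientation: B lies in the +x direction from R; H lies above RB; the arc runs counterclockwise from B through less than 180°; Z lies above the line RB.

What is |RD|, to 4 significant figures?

39.34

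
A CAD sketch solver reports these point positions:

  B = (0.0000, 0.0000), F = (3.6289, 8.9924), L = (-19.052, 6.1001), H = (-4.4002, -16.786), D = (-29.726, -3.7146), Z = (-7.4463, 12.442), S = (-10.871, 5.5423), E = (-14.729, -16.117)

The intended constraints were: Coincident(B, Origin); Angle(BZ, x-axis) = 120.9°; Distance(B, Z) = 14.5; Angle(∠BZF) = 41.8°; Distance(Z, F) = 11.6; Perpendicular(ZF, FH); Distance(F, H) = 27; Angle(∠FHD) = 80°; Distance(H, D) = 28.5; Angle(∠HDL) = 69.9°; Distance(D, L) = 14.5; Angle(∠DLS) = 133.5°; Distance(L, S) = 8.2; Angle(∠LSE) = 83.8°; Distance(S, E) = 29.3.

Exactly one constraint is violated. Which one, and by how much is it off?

Distance(S, E) = 29.3 — off by 7.30.

B = (0.00, 0.00) ✓; BZ at 120.9° ✓; |BZ| = 14.50 ✓; ∠BZF = 41.80° ✓; |ZF| = 11.60 ✓; ∠(ZF, FH) = 90.00° ✓; |FH| = 27.00 ✓; ∠FHD = 80.00° ✓; |HD| = 28.50 ✓; ∠HDL = 69.90° ✓; |DL| = 14.50 ✓; ∠DLS = 133.5° ✓; |LS| = 8.200 ✓; ∠LSE = 83.80° ✓; |SE| = 22.00 ✗.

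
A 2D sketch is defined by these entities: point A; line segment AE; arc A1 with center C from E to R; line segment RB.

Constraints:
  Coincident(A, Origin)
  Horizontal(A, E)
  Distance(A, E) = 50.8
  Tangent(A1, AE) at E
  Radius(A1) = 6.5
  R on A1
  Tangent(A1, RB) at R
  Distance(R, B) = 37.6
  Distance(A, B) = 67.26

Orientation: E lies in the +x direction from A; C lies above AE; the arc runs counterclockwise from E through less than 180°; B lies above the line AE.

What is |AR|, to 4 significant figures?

57.70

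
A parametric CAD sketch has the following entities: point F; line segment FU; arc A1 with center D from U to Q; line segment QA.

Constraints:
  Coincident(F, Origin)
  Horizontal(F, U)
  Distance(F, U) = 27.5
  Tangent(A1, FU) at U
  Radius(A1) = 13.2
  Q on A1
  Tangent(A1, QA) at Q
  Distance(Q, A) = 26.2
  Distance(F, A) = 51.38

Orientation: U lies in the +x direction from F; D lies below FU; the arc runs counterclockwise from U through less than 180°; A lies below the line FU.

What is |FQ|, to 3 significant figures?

25.4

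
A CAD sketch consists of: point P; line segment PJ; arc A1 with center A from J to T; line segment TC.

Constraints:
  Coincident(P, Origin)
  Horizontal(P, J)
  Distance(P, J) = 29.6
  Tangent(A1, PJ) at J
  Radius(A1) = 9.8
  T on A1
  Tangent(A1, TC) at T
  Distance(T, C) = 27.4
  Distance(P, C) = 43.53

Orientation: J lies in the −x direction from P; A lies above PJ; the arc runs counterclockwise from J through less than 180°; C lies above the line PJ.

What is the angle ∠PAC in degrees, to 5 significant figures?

92.396°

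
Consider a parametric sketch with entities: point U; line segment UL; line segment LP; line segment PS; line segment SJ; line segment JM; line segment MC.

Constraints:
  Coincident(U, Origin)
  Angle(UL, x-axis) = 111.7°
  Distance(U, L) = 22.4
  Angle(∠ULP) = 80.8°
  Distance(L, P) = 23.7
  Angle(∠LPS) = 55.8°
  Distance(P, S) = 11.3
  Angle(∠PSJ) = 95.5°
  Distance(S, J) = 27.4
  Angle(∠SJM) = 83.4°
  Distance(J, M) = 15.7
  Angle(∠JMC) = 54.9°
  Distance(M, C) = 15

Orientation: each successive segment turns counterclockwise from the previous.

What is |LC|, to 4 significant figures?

7.827

U is at the origin; UL runs at 111.7° with length 22.4, so L = (-8.282, 20.81). ∠ULP = 80.8° gives LP at -149.1° from the x-axis; with |LP| = 23.7, P = (-28.62, 8.642). ∠LPS = 55.8° gives PS at -24.90° from the x-axis; with |PS| = 11.3, S = (-18.37, 3.884). ∠PSJ = 95.5° gives SJ at 59.60° from the x-axis; with |SJ| = 27.4, J = (-4.504, 27.52). ∠SJM = 83.4° gives JM at 156.2° from the x-axis; with |JM| = 15.7, M = (-18.87, 33.85). ∠JMC = 54.9° gives MC at -78.70° from the x-axis; with |MC| = 15.0, C = (-15.93, 19.14). Then |LC| = |C − L| = 7.827.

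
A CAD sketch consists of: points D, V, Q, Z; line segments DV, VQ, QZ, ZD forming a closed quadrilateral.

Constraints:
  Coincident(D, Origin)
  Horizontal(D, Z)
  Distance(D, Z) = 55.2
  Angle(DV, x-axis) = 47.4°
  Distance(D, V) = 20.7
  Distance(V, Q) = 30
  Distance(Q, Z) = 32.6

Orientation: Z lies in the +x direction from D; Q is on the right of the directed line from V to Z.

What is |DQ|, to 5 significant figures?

28.132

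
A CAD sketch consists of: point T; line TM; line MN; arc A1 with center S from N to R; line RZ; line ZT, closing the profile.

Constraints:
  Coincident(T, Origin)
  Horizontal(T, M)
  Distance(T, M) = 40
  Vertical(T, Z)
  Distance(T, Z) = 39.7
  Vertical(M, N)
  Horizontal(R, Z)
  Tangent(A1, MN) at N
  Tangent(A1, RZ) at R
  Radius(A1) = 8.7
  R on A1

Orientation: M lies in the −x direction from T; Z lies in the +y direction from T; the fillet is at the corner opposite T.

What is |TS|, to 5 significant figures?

44.053

TZ is vertical with |TZ| = 39.7 and Z on the +y side, so Z = (0.0000, 39.700). The virtual corner opposite T is at (-40.000, 39.700). The tangent condition forces SN to be normal to MN and since A1 is tangent to RZ there, SR ⟂ RZ, with radius 8.7, so the center S sits 8.7 in from both sides at S = (-31.300, 31.000). Then |TS| = |S − T| = 44.053.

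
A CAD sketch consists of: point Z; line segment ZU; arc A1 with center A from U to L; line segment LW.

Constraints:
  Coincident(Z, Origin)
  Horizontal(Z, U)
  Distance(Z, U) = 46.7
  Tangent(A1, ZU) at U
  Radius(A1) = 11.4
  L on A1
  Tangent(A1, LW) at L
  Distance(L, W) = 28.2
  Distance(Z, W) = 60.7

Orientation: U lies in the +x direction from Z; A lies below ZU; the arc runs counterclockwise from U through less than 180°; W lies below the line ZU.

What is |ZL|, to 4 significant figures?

38.73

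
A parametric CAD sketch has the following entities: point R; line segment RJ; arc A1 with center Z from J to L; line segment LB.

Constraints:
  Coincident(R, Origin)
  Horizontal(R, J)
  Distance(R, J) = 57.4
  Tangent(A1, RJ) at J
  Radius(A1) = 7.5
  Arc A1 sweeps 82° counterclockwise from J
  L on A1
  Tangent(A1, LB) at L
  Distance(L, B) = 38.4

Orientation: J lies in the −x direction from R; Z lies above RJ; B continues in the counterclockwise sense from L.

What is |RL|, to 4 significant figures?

50.39

R is at the origin; RJ is horizontal with |RJ| = 57.4 and J on the −x side, so J = (-57.40, 0.000). The tangent condition forces ZJ to be normal to RJ, so Z = J + (0, 7.5) = (-57.40, 7.500). On A1, J sits at bearing -90° from Z; an 82° counterclockwise sweep puts L at bearing -8°, so L = Z + 7.5·(cos -8°, sin -8°) = (-49.97, 6.456). Then |RL| = |L − R| = 50.39.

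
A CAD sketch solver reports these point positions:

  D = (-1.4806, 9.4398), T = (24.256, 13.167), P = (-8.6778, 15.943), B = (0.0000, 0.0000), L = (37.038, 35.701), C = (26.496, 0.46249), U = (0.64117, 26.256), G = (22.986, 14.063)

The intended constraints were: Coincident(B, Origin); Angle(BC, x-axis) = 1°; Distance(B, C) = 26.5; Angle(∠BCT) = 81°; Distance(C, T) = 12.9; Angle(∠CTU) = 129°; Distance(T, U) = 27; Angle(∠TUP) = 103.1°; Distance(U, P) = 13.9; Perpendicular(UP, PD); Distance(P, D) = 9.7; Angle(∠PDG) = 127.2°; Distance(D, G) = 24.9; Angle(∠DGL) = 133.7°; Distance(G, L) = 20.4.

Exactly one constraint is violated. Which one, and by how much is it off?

Distance(G, L) = 20.4 — off by 5.40.

B = (0.00, 0.00) ✓; BC at 1.000° ✓; |BC| = 26.50 ✓; ∠BCT = 81.00° ✓; |CT| = 12.90 ✓; ∠CTU = 129.0° ✓; |TU| = 27.00 ✓; ∠TUP = 103.1° ✓; |UP| = 13.90 ✓; ∠(UP, PD) = 90.00° ✓; |PD| = 9.700 ✓; ∠PDG = 127.2° ✓; |DG| = 24.90 ✓; ∠DGL = 133.7° ✓; |GL| = 25.80 ✗.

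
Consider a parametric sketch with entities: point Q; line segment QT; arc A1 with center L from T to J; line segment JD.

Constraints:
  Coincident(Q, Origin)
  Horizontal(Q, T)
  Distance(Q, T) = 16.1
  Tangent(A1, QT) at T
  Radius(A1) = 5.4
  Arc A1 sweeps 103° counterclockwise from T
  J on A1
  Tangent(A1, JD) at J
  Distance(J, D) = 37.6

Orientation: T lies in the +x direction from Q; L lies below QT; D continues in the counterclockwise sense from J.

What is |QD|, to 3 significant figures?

47.4

Q is at the origin; Q and T share the same y with |QT| = 16.1 and T on the +x side, so T = (16.1, 0.00). The tangent condition forces LT to be normal to QT, so L = T + (0, -5.4) = (16.1, -5.40). On A1, T sits at bearing 90° from L; a 103° counterclockwise sweep puts J at bearing 193°, so J = L + 5.4·(cos 193°, sin 193°) = (10.8, -6.61). Tangency of A1 to JD means the radius LJ is perpendicular to JD, so JD runs along (−sin 193°, cos 193°); with |JD| = 37.6, D = (19.3, -43.3). Then |QD| = |D − Q| = 47.4.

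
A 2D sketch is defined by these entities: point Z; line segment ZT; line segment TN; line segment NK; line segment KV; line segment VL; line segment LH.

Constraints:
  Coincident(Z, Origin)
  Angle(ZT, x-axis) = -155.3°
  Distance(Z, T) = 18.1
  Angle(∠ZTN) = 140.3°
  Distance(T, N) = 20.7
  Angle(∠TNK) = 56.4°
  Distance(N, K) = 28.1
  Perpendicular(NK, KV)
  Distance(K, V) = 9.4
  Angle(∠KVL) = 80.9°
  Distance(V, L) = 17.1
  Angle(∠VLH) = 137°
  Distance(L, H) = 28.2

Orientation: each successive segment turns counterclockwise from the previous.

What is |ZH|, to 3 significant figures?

51.6

∠KVL = 80.9° gives VL at -163° from the x-axis; with |VL| = 17.1, L = (-15.2, -18.0). ∠VLH = 137.0° gives LH at -120° from the x-axis; with |LH| = 28.2, H = (-29.3, -42.5). Then |ZH| = |H − Z| = 51.6.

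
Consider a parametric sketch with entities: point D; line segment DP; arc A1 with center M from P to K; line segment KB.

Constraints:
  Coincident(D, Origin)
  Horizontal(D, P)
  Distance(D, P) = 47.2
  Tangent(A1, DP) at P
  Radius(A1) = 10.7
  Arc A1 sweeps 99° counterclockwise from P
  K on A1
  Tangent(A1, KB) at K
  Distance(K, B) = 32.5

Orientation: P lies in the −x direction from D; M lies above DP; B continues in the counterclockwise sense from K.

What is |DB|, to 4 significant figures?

60.98

On A1, P sits at bearing -90° from M; a 99° counterclockwise sweep puts K at bearing 9°, so K = M + 10.7·(cos 9°, sin 9°) = (-36.63, 12.37). A1 meets KB tangentially, so MK is at right angles to KB, so KB runs along (−sin 9°, cos 9°); with |KB| = 32.5, B = (-41.72, 44.47). Then |DB| = |B − D| = 60.98.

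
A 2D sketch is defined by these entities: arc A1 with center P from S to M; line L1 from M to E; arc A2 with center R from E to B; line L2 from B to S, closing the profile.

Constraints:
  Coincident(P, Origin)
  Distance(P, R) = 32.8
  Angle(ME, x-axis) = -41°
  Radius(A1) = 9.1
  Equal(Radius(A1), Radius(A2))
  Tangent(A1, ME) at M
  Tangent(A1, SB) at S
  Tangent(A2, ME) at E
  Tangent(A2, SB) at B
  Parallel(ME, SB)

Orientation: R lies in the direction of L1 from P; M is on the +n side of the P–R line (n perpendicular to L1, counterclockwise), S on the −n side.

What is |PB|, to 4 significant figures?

34.04

The slot axis is L1's direction at -41.0°, so u = (cos -41.0°, sin -41.0°) = (0.7547, -0.6561) and n = (−sin -41.0°, cos -41.0°) = (0.6561, 0.7547). P is at the origin and R lies 32.8 along u from P, so R = 32.8·u = (24.75, -21.52). Tangency of A1 to both parallel lines with radius 9.1 puts M and S at P ± 9.1·n: M = (5.970, 6.868), S = (-5.970, -6.868). Equal radii place E and B the same way about R: E = R + 9.1·n = (30.72, -14.65), B = R − 9.1·n = (18.78, -28.39). Then |PB| = |B − P| = 34.04.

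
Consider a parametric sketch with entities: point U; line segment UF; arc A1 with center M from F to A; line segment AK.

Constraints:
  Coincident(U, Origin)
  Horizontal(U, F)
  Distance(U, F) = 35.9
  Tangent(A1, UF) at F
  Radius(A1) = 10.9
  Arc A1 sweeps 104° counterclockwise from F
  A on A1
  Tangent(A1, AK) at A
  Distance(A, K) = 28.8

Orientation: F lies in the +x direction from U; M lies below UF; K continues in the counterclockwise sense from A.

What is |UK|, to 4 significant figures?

52.57

On A1, F sits at bearing 90° from M; a 104° counterclockwise sweep puts A at bearing 194°, so A = M + 10.9·(cos 194°, sin 194°) = (25.32, -13.54). Since A1 is tangent to AK there, MA ⟂ AK, so AK runs along (−sin 194°, cos 194°); with |AK| = 28.8, K = (32.29, -41.48). Then |UK| = |K − U| = 52.57.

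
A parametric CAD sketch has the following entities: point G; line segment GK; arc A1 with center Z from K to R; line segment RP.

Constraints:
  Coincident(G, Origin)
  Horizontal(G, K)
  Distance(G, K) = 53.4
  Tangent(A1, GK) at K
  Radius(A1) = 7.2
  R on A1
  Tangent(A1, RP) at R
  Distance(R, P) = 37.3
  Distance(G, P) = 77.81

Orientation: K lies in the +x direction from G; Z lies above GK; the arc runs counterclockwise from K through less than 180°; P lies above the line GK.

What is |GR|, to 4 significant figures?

60.90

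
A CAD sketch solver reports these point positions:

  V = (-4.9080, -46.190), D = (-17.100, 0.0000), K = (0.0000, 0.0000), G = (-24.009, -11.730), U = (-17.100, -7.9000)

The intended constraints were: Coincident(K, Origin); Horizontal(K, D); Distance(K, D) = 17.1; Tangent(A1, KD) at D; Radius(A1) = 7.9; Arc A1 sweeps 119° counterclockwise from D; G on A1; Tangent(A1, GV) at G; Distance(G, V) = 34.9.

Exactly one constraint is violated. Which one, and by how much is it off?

Distance(G, V) = 34.9 — off by 4.50.

K = (0.00, 0.00) ✓; K.y = 0.00, D.y = 0.00 ✓; |KD| = 17.10 ✓; ∠(UD, DK) = 90.00° ✓; |UD| = 7.900 ✓; bearing(U→G) − bearing(U→D) = 119.0° ✓; |UG| = 7.900 ✓; ∠(UG, GV) = 90.00° ✓; |GV| = 39.40 ✗.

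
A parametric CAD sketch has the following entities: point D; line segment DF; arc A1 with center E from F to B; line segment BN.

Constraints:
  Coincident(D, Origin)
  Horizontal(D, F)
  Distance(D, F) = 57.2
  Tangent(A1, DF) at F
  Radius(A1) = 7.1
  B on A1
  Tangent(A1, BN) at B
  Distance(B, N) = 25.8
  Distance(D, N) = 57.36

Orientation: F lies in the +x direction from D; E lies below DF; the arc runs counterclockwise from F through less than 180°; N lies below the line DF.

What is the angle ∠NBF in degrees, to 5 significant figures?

137.86°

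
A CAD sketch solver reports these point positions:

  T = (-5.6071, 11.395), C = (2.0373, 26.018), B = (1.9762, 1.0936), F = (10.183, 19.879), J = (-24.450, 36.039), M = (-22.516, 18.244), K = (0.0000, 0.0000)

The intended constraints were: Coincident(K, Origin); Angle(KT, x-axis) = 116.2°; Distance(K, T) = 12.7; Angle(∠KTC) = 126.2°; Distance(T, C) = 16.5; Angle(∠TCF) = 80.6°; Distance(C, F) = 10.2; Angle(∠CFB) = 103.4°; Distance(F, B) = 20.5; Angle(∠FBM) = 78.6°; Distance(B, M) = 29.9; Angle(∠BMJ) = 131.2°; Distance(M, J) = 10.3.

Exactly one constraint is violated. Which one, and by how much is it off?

Distance(M, J) = 10.3 — off by 7.60.

K = (0.00, 0.00) ✓; KT at 116.2° ✓; |KT| = 12.70 ✓; ∠KTC = 126.2° ✓; |TC| = 16.50 ✓; ∠TCF = 80.60° ✓; |CF| = 10.20 ✓; ∠CFB = 103.4° ✓; |FB| = 20.50 ✓; ∠FBM = 78.60° ✓; |BM| = 29.90 ✓; ∠BMJ = 131.2° ✓; |MJ| = 17.90 ✗.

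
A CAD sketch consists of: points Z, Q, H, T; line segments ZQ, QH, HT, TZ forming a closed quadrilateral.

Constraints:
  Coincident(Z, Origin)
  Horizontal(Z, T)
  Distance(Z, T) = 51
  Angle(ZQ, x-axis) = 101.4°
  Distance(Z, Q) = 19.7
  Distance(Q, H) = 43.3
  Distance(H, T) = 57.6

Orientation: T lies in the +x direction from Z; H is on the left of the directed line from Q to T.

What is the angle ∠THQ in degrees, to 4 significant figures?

68.77°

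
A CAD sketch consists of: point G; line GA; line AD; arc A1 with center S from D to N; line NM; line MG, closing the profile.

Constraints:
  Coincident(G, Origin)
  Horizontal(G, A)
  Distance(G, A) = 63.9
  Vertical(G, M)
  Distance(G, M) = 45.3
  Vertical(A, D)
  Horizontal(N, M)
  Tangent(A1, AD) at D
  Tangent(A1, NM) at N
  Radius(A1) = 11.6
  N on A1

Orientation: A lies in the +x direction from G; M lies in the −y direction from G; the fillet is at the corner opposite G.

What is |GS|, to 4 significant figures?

62.22

G is at the origin; GA is horizontal with |GA| = 63.9 and A on the +x side, so A = (63.90, 0.000). GM is vertical with |GM| = 45.3 and M on the −y side, so M = (0.000, -45.30). The virtual corner opposite G is at (63.90, -45.30). The tangent condition forces SD to be normal to AD and since A1 is tangent to NM there, SN ⟂ NM, with radius 11.6, so the center S sits 11.6 in from both sides at S = (52.30, -33.70). Then |GS| = |S − G| = 62.22.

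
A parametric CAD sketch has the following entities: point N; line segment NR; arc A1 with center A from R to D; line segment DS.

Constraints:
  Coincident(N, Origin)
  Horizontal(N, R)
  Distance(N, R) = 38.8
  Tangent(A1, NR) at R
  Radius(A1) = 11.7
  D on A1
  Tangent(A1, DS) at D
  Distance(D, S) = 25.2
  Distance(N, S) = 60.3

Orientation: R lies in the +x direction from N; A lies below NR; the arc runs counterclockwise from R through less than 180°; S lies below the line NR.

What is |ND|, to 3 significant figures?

35.7

N is at the origin; N and R share the same y with |NR| = 38.8 and R on the +x side, so R = (38.8, 0.00). A1 meets NR tangentially, so AR is at right angles to NR, so A = R + (0, -11.7) = (38.8, -11.7). Since AD ⟂ DS (tangency), |AS| = √(11.7² + 25.2²) = 27.8 regardless of where D sits on A1. So S lies on both circle(N, 60.3) and circle(A, 27.8); the below-NR intersection is S = (46.5, -38.4). D is the foot of the tangent from S: D = (30.0, -19.4).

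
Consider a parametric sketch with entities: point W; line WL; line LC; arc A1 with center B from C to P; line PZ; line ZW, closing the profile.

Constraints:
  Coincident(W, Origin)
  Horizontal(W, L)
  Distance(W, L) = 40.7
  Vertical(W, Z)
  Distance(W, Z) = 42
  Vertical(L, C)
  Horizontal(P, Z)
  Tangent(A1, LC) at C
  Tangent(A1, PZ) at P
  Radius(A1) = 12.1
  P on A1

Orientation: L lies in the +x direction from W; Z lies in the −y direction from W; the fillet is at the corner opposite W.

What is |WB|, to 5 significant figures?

41.376

W is at the origin; WL is horizontal with |WL| = 40.7 and L on the +x side, so L = (40.700, 0.0000). WZ is vertical with |WZ| = 42.0 and Z on the −y side, so Z = (0.0000, -42.000). The virtual corner opposite W is at (40.700, -42.000). The tangent condition forces BC to be normal to LC and A1 meets PZ tangentially, so BP is at right angles to PZ, with radius 12.1, so the center B sits 12.1 in from both sides at B = (28.600, -29.900). Then |WB| = |B − W| = 41.376.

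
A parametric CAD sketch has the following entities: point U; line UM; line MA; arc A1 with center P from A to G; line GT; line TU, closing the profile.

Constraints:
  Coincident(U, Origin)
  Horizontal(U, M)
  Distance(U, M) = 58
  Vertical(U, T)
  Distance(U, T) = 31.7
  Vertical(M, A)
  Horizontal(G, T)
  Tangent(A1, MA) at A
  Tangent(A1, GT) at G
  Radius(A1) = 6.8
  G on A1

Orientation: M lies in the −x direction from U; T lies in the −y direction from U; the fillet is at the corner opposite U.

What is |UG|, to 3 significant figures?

60.2

The virtual corner opposite U is at (-58.0, -31.7). Tangency of A1 to MA means the radius PA is perpendicular to MA and the tangent condition forces PG to be normal to GT, with radius 6.8, so the center P sits 6.8 in from both sides at P = (-51.2, -24.9). That places the tangent points at A = (-58.0, -24.9) on MA and G = (-51.2, -31.7) on GT. Then |UG| = |G − U| = 60.2.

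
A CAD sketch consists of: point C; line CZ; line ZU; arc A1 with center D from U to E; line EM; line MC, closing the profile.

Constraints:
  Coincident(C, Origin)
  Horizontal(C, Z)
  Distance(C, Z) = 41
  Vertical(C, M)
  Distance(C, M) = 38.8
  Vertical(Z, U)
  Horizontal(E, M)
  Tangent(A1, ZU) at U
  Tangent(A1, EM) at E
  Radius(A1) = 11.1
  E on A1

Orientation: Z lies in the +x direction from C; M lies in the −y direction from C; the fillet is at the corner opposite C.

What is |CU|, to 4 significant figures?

49.48

C is at the origin; CZ is horizontal with |CZ| = 41.0 and Z on the +x side, so Z = (41.00, 0.000). CM is vertical with |CM| = 38.8 and M on the −y side, so M = (0.000, -38.80). The virtual corner opposite C is at (41.00, -38.80). A1 meets ZU tangentially, so DU is at right angles to ZU and A1 meets EM tangentially, so DE is at right angles to EM, with radius 11.1, so the center D sits 11.1 in from both sides at D = (29.90, -27.70). That places the tangent points at U = (41.00, -27.70) on ZU and E = (29.90, -38.80) on EM. Then |CU| = |U − C| = 49.48.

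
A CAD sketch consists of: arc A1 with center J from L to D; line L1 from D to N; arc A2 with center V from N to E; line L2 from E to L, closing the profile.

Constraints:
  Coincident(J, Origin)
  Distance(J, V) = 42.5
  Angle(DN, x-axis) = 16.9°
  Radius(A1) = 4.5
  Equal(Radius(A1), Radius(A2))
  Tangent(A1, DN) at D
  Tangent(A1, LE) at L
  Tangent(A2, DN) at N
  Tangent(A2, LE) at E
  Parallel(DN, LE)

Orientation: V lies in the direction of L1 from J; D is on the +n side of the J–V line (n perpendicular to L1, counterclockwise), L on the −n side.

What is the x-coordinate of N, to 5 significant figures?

39.356

The slot axis is L1's direction at 16.9°, so u = (cos 16.9°, sin 16.9°) = (0.95681, 0.29070) and n = (−sin 16.9°, cos 16.9°) = (-0.29070, 0.95681). J is at the origin and V lies 42.5 along u from J, so V = 42.5·u = (40.665, 12.355). Tangency of A1 to both parallel lines with radius 4.5 puts D and L at J ± 4.5·n: D = (-1.3082, 4.3057), L = (1.3082, -4.3057). Equal radii place N and E the same way about V: N = V + 4.5·n = (39.356, 16.661), E = V − 4.5·n = (41.973, 8.0492). So N.x = 39.356.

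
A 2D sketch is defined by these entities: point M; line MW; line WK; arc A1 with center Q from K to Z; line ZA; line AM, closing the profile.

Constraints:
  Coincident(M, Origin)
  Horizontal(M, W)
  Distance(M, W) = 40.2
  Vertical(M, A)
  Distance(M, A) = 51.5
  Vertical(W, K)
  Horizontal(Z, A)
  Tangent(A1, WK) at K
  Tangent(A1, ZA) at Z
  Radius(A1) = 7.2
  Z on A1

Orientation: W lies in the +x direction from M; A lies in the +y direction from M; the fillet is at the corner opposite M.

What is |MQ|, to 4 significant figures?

55.24

MA is vertical with |MA| = 51.5 and A on the +y side, so A = (0.000, 51.50). The virtual corner opposite M is at (40.20, 51.50). Tangency of A1 to WK means the radius QK is perpendicular to WK and tangency of A1 to ZA means the radius QZ is perpendicular to ZA, with radius 7.2, so the center Q sits 7.2 in from both sides at Q = (33.00, 44.30). Then |MQ| = |Q − M| = 55.24.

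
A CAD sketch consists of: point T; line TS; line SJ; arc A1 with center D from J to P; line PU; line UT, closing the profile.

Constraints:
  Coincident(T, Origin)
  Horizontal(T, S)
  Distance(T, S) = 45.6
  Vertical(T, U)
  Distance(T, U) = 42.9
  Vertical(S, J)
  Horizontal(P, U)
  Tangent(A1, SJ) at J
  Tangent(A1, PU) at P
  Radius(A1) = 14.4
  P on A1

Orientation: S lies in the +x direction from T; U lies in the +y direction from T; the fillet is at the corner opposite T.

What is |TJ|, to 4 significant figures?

53.77

The virtual corner opposite T is at (45.60, 42.90). Tangency of A1 to SJ means the radius DJ is perpendicular to SJ and A1 meets PU tangentially, so DP is at right angles to PU, with radius 14.4, so the center D sits 14.4 in from both sides at D = (31.20, 28.50). That places the tangent points at J = (45.60, 28.50) on SJ and P = (31.20, 42.90) on PU. Then |TJ| = |J − T| = 53.77.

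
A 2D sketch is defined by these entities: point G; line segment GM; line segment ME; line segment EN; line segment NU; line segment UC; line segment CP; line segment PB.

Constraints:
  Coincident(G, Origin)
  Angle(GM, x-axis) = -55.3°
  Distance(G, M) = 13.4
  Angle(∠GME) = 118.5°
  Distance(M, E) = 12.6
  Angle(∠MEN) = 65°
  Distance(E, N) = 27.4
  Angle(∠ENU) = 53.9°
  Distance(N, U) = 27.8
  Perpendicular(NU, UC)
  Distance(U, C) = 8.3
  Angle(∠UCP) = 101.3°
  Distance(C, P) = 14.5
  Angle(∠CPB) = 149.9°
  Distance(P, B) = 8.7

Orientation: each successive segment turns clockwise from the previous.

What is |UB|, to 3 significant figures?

24.0

G is at the origin; GM runs at -55.3° with length 13.4, so M = (7.63, -11.0). ∠GME = 118.5° gives ME at -117° from the x-axis; with |ME| = 12.6, E = (1.95, -22.3). ∠MEN = 65.0° gives EN at 128° from the x-axis; with |EN| = 27.4, N = (-15.0, -0.731). ∠ENU = 53.9° gives NU at 2.10° from the x-axis; with |NU| = 27.8, U = (12.8, 0.288). The perpendicularity gives UC at right angles to NU, so UC runs at -87.9°; with |UC| = 8.3, C = (13.1, -8.01). ∠UCP = 101.3° gives CP at -167° from the x-axis; with |CP| = 14.5, P = (-1.02, -11.4). ∠CPB = 149.9° gives PB at 163° from the x-axis; with |PB| = 8.7, B = (-9.35, -8.87). Then |UB| = |B − U| = 24.0.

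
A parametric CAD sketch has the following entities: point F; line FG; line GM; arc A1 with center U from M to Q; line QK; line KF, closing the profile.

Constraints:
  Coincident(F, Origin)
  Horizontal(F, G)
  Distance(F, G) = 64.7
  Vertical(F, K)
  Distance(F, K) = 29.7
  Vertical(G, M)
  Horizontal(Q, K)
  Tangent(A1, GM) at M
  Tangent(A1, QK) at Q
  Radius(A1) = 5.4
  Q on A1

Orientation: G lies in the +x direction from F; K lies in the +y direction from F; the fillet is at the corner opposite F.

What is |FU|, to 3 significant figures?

64.1

F is at the origin; F and G share the same y with |FG| = 64.7 and G on the +x side, so G = (64.7, 0.00). F and K share the same x with |FK| = 29.7 and K on the +y side, so K = (0.00, 29.7). The virtual corner opposite F is at (64.7, 29.7). Tangency of A1 to GM means the radius UM is perpendicular to GM and the tangent condition forces UQ to be normal to QK, with radius 5.4, so the center U sits 5.4 in from both sides at U = (59.3, 24.3). Then |FU| = |U − F| = 64.1.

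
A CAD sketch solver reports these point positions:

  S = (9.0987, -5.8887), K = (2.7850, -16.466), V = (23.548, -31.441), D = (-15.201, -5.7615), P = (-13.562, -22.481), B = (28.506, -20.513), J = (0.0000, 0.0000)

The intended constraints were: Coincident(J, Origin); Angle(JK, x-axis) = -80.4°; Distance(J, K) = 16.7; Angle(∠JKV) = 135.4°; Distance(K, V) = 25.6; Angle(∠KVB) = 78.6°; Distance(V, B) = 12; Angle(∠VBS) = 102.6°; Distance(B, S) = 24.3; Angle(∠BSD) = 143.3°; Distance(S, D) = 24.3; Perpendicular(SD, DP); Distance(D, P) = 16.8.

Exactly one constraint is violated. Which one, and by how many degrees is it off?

Perpendicular(SD, DP) — off by 5.90°.

J = (0.00, 0.00) ✓; JK at -80.40° ✓; |JK| = 16.70 ✓; ∠JKV = 135.4° ✓; |KV| = 25.60 ✓; ∠KVB = 78.60° ✓; |VB| = 12.00 ✓; ∠VBS = 102.6° ✓; |BS| = 24.30 ✓; ∠BSD = 143.3° ✓; |SD| = 24.30 ✓; ∠(SD, DP) = 95.90° ✗; |DP| = 16.80 ✓.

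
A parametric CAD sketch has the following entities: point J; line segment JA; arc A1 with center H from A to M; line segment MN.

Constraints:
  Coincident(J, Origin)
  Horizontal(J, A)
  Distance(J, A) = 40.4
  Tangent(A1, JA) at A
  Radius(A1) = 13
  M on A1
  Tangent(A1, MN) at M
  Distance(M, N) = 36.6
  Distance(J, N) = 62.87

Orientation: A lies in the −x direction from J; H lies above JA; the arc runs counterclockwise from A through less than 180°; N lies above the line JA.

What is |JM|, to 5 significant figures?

31.974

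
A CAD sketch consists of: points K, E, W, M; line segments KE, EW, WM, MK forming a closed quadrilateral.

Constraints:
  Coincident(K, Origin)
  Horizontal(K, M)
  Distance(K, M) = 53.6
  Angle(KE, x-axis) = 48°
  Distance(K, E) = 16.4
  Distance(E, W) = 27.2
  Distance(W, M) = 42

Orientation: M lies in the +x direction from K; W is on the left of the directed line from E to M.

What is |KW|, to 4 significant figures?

43.59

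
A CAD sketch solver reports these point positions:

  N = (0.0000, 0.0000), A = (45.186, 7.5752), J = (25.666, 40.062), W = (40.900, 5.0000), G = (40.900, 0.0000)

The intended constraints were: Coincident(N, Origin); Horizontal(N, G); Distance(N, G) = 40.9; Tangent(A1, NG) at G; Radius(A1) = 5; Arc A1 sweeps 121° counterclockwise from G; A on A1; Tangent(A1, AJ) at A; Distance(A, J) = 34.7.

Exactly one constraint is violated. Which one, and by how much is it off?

Distance(A, J) = 34.7 — off by 3.20.

N = (0.00, 0.00) ✓; N.y = 0.00, G.y = 0.00 ✓; |NG| = 40.90 ✓; ∠(WG, GN) = 90.00° ✓; |WG| = 5.000 ✓; bearing(W→A) − bearing(W→G) = 121.0° ✓; |WA| = 5.000 ✓; ∠(WA, AJ) = 90.00° ✓; |AJ| = 37.90 ✗.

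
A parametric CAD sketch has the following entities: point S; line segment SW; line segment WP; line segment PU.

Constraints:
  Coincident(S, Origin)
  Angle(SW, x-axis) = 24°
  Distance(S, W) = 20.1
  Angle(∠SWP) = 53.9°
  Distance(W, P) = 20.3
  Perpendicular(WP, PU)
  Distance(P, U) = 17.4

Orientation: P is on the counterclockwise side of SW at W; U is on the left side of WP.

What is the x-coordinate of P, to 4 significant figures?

0.7643

S is at the origin; SW runs at 24.0° with length 20.1, so W = 20.1·(cos 24.0°, sin 24.0°) = (18.36, 8.175). ∠SWP = 53.9°, so WP runs at 24.0° + (180° − 53.9°) = 150.1° from the x-axis; with |WP| = 20.3, P = W + 20.3·(cos 150.1°, sin 150.1°) = (0.7643, 18.29). So P.x = 0.7643.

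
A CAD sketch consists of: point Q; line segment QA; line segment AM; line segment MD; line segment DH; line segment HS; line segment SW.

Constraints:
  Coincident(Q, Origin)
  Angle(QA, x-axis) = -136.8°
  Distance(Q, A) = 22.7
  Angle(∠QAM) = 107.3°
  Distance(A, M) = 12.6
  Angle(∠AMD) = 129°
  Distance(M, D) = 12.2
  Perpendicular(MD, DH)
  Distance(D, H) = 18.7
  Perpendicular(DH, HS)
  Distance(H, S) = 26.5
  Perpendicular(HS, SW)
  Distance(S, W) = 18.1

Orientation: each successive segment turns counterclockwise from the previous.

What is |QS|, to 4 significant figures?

21.43

Q is at the origin; QA runs at -136.8° with length 22.7, so A = (-16.55, -15.54). ∠QAM = 107.3° gives AM at -64.10° from the x-axis; with |AM| = 12.6, M = (-11.04, -26.87). ∠AMD = 129.0° gives MD at -13.10° from the x-axis; with |MD| = 12.2, D = (0.8386, -29.64). The perpendicularity gives DH at right angles to MD, so DH runs at 76.90°; with |DH| = 18.7, H = (5.077, -11.43). The perpendicularity gives HS at right angles to DH, so HS runs at 166.9°; with |HS| = 26.5, S = (-20.73, -5.419). Then |QS| = |S − Q| = 21.43.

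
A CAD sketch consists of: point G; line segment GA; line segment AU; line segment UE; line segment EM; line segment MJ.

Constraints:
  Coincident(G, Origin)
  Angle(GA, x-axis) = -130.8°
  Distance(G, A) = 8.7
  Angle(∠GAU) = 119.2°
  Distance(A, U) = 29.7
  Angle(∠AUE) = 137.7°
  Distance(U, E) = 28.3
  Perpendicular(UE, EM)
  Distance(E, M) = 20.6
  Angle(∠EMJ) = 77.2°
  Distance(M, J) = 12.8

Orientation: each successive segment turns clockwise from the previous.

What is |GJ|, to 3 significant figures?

37.4

The perpendicularity gives EM at right angles to UE, so EM runs at 36.1°; with |EM| = 20.6, M = (-34.8, 34.4). ∠EMJ = 77.2° gives MJ at -66.7° from the x-axis; with |MJ| = 12.8, J = (-29.7, 22.6). Then |GJ| = |J − G| = 37.4.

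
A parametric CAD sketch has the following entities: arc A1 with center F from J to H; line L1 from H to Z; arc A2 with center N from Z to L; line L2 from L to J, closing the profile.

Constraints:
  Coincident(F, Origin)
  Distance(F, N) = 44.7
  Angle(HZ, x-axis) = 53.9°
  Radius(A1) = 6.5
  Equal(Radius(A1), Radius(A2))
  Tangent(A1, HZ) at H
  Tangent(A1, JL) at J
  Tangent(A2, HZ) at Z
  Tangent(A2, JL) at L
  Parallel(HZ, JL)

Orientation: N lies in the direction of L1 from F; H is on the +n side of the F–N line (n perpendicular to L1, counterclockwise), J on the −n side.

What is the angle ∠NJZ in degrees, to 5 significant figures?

7.9423°

Tangency of A1 to both parallel lines with radius 6.5 puts H and J at F ± 6.5·n: H = (-5.2519, 3.8298), J = (5.2519, -3.8298). Equal radii place Z and L the same way about N: Z = N + 6.5·n = (21.085, 39.947), L = N − 6.5·n = (31.589, 32.287). Then cos ∠NJZ = JN·JZ / (|JN||JZ|), giving 7.9423°.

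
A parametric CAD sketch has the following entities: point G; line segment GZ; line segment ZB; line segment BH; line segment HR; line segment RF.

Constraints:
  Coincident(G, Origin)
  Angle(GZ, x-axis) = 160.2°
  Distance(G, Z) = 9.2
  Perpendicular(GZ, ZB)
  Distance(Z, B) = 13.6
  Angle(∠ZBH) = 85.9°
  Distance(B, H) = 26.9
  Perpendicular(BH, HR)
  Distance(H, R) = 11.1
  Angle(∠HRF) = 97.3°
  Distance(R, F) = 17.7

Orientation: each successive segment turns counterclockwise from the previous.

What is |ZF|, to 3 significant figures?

8.37

BH is perpendicular to HR, so HR runs at 74.3°; with |HR| = 11.1, R = (15.6, -6.27). ∠HRF = 97.3° gives RF at 157° from the x-axis; with |RF| = 17.7, F = (-0.656, 0.643). Then |ZF| = |F − Z| = 8.37.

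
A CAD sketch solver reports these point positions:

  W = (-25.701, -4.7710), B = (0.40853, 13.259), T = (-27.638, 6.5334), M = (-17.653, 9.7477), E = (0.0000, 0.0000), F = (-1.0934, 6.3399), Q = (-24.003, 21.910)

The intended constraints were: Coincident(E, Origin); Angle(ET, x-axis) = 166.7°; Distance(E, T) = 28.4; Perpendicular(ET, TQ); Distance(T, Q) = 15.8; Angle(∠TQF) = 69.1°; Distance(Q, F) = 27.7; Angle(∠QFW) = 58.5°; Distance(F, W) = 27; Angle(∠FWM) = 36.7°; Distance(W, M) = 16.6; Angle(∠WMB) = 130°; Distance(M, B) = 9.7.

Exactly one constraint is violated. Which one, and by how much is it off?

Distance(M, B) = 9.7 — off by 8.70.

E = (0.00, 0.00) ✓; ET at 166.7° ✓; |ET| = 28.40 ✓; ∠(ET, TQ) = 90.00° ✓; |TQ| = 15.80 ✓; ∠TQF = 69.10° ✓; |QF| = 27.70 ✓; ∠QFW = 58.50° ✓; |FW| = 27.00 ✓; ∠FWM = 36.70° ✓; |WM| = 16.60 ✓; ∠WMB = 130.0° ✓; |MB| = 18.40 ✗.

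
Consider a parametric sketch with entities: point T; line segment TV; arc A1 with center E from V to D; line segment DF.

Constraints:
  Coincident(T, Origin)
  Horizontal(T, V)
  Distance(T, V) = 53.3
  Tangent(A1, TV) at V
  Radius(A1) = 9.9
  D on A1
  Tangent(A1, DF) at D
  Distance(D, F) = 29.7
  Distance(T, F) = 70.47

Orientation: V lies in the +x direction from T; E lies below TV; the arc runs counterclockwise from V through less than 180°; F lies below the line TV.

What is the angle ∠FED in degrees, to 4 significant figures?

71.57°

Checks: |TV| = 53.30 ✓; |ED| = 9.900 ✓; ∠(ED, DF) = 90.00° ✓; |DF| = 29.70 ✓; |TF| = 70.47 ✓.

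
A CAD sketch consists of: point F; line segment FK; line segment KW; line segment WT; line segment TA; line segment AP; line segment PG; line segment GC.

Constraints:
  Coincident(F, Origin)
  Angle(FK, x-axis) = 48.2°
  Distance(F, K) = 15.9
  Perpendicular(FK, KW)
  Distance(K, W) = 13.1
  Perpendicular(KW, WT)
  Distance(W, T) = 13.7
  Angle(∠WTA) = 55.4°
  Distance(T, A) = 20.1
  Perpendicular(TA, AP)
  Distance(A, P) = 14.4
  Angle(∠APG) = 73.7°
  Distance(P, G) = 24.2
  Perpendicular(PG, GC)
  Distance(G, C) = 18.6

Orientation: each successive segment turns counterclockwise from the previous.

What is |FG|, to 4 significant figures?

21.08

TA ⟂ AP, so AP runs at 82.80°; with |AP| = 14.4, P = (13.45, 22.14). ∠APG = 73.7° gives PG at -170.9° from the x-axis; with |PG| = 24.2, G = (-10.45, 18.31). Then |FG| = |G − F| = 21.08.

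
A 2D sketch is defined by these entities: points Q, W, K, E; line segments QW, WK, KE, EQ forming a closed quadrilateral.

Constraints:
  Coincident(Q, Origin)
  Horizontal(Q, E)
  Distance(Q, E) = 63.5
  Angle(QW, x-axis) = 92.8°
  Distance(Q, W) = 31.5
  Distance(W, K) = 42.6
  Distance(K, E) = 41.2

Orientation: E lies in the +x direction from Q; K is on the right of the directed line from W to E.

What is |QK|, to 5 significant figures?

22.776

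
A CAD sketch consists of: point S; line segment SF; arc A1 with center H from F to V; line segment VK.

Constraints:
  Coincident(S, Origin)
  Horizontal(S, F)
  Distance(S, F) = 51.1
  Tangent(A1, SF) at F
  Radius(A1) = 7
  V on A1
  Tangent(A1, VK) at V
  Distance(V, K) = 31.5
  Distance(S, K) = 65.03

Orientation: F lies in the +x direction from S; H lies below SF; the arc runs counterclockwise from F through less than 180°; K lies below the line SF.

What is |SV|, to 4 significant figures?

45.14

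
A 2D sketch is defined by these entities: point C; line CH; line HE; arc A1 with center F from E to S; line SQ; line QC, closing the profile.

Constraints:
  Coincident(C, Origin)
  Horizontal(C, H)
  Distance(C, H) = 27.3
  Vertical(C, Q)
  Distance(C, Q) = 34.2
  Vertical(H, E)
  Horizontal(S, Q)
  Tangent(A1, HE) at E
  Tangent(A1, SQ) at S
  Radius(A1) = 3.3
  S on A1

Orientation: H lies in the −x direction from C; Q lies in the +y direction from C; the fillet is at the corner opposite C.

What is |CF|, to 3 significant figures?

39.1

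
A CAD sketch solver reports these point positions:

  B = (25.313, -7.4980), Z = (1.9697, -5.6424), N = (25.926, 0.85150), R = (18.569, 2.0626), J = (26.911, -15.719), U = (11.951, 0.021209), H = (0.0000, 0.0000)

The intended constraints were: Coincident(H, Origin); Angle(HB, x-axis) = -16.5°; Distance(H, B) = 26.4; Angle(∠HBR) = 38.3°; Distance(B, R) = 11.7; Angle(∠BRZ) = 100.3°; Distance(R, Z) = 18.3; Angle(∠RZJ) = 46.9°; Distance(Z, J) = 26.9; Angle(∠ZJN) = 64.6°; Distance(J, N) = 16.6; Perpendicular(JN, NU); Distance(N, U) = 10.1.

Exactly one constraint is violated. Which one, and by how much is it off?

Distance(N, U) = 10.1 — off by 3.90.

H = (0.00, 0.00) ✓; HB at -16.50° ✓; |HB| = 26.40 ✓; ∠HBR = 38.30° ✓; |BR| = 11.70 ✓; ∠BRZ = 100.3° ✓; |RZ| = 18.30 ✓; ∠RZJ = 46.90° ✓; |ZJ| = 26.90 ✓; ∠ZJN = 64.60° ✓; |JN| = 16.60 ✓; ∠(JN, NU) = 90.00° ✓; |NU| = 14.00 ✗.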